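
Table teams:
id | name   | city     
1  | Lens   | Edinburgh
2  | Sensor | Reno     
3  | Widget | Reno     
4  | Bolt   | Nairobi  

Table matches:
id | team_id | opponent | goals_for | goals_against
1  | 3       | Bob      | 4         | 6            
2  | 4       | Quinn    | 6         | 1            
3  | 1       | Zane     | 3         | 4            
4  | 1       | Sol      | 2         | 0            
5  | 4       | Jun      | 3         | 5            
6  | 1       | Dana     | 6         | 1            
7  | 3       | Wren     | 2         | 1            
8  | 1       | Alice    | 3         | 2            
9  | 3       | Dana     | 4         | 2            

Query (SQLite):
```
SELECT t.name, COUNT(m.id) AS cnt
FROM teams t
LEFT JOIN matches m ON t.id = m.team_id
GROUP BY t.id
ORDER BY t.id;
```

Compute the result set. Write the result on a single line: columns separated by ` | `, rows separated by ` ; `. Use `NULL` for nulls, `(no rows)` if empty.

Lens | 4 ; Sensor | 0 ; Widget | 3 ; Bolt | 2

LEFT JOIN keeps every teams row; unmatched ones get NULL for matches columns.
Group by teams.id and compute COUNT(m.id). COUNT(col) of an all-NULL group is 0.
  1: ids {3, 4, 6, 8} → COUNT(m.id)=4
  2: ids {—} → COUNT(m.id)=0
  3: ids {1, 7, 9} → COUNT(m.id)=3
  4: ids {2, 5} → COUNT(m.id)=2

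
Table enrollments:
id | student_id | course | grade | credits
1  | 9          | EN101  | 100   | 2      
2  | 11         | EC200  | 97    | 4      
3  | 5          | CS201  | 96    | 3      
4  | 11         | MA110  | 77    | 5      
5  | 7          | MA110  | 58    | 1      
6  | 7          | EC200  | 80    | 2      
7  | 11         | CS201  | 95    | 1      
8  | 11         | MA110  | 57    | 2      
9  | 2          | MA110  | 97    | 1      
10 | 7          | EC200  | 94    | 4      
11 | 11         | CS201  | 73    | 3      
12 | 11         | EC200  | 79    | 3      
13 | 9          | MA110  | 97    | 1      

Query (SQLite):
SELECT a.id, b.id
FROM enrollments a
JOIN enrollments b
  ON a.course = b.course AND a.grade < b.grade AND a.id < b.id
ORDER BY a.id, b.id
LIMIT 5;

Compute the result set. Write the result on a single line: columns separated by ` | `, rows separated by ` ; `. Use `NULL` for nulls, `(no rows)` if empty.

4 | 9 ; 4 | 13 ; 5 | 9 ; 5 | 13 ; 6 | 10

Pairs (a,b) with same course, a.grade < b.grade, a.id < b.id.
course groups: CS201:{3,7,11} EC200:{2,6,10,12} EN101:{1} MA110:{4,5,8,9,13}
Ordered by (a.id, b.id); first 5.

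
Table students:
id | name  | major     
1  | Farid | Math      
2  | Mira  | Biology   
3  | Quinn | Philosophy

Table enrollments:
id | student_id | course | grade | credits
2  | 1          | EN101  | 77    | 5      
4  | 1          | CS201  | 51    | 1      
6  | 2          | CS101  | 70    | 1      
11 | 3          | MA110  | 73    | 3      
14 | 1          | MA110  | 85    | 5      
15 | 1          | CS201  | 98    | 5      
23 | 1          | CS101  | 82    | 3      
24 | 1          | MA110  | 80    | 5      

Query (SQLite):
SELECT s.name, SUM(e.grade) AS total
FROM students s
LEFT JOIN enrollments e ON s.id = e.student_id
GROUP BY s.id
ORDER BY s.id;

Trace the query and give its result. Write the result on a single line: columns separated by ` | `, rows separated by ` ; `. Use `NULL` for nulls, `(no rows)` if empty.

Farid | 473 ; Mira | 70 ; Quinn | 73

LEFT JOIN keeps every students row; unmatched ones get NULL for enrollments columns.
Group by students.id and compute SUM(e.grade). SUM over an all-NULL group is NULL.
  1: ids {2, 4, 14, 15, 23, 24} → SUM(e.grade)=473
  2: ids {6} → SUM(e.grade)=70
  3: ids {11} → SUM(e.grade)=73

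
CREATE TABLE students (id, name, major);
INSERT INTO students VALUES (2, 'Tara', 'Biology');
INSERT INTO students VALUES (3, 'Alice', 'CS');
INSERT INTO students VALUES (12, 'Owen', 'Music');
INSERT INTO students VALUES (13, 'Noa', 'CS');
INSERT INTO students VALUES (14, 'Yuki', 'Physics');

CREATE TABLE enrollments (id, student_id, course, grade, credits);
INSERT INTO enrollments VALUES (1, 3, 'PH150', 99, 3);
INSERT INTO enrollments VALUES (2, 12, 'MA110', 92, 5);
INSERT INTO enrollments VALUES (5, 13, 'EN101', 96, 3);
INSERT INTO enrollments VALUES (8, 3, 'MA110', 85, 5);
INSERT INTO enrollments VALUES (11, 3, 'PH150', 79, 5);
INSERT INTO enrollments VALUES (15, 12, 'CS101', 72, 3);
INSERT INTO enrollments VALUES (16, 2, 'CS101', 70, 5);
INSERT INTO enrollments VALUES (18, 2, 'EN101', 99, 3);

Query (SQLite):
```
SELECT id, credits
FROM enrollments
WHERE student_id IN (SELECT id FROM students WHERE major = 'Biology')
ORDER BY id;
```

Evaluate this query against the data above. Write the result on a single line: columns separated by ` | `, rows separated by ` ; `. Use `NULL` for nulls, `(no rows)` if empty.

16 | 5 ; 18 | 3

Inner query: students.id where major = 'Biology'.
Outer: keep enrollments rows whose student_id is in that set.
Inner query → {2}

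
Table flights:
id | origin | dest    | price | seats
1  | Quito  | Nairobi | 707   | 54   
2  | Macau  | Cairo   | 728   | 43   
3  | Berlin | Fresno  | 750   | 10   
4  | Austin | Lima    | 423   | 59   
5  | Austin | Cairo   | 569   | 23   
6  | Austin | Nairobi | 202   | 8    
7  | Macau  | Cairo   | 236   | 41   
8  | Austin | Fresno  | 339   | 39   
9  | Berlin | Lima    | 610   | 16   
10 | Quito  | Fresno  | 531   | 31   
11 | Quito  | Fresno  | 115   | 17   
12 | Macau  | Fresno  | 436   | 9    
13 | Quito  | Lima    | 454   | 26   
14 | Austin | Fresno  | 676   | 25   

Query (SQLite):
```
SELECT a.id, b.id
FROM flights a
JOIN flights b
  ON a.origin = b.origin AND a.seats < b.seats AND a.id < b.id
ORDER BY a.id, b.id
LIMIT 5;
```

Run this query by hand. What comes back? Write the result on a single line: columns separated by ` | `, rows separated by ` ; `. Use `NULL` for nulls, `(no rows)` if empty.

3 | 9 ; 5 | 8 ; 5 | 14 ; 6 | 8 ; 6 | 14

Pairs (a,b) with same origin, a.seats < b.seats, a.id < b.id.
origin groups: Austin:{4,5,6,8,14} Berlin:{3,9} Macau:{2,7,12} Quito:{1,10,11,13}
Ordered by (a.id, b.id); first 5.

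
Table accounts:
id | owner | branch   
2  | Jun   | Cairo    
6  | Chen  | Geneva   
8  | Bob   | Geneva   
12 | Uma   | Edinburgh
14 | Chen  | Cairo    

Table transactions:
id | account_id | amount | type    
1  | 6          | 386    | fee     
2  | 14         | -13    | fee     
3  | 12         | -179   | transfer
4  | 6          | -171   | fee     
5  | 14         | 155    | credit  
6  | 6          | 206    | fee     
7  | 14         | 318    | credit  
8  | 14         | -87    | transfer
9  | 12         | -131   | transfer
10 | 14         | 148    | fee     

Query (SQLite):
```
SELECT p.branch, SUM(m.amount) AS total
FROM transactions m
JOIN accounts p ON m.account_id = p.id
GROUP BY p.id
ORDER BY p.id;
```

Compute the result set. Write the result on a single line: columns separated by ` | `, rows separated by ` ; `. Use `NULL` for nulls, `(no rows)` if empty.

Join each transactions row to its accounts via account_id.
Group joined rows by accounts.id; compute SUM(m.amount) per group.
  6: ids {1, 4, 6} → SUM(m.amount)=421
  12: ids {3, 9} → SUM(m.amount)=-310
  14: ids {2, 5, 7, 8, 10} → SUM(m.amount)=521

Geneva | 421 ; Edinburgh | -310 ; Cairo | 521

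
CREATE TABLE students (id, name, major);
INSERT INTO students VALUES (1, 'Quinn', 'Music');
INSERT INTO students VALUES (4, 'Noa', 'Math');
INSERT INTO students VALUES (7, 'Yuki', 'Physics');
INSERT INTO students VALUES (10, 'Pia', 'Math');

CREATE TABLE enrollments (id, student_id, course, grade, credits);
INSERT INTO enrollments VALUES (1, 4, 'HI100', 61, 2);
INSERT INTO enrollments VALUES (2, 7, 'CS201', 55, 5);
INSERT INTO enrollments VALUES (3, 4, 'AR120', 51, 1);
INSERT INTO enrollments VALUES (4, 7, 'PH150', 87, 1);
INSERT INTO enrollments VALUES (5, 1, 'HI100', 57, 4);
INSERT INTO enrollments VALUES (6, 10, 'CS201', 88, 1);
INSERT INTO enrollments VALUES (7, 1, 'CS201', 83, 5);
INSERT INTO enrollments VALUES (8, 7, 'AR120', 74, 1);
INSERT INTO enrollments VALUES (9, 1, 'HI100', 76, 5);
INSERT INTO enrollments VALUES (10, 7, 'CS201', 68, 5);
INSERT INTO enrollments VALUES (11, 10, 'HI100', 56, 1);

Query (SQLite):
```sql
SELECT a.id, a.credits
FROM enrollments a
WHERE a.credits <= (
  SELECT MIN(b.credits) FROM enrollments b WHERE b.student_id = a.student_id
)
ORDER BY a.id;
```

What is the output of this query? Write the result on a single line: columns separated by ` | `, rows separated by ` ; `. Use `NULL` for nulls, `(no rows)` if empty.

3 | 1 ; 4 | 1 ; 5 | 4 ; 6 | 1 ; 8 | 1 ; 11 | 1

For each enrollments row a, compute MIN(credits) over rows sharing a.student_id.
Keep row a if a.credits <= that per-group MIN.
  student_id=1: MIN(credits) = 4
  student_id=4: MIN(credits) = 1
  student_id=7: MIN(credits) = 1
  student_id=10: MIN(credits) = 1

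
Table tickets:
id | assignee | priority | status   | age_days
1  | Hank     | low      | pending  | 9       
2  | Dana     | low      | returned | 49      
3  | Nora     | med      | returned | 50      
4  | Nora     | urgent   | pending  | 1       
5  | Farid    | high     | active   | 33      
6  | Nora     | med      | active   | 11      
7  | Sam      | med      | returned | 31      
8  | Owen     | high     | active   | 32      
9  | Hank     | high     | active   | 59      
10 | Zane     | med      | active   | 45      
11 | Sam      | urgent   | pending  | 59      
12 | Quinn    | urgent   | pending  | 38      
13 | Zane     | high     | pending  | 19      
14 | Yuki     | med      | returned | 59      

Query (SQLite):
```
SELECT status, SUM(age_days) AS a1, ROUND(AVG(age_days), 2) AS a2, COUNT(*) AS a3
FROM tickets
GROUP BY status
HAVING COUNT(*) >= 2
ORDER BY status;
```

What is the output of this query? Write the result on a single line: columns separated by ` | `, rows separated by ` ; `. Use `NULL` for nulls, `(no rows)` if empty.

Group tickets by status.
Per group compute: SUM(age_days), ROUND(AVG(age_days), 2), COUNT(*).
HAVING: drop groups with fewer than 2 rows.
  active: ids {5, 6, 8, 9, 10} → SUM(age_days)=180, ROUND(AVG(age_days), 2)=36, COUNT(*)=5
  pending: ids {1, 4, 11, 12, 13} → SUM(age_days)=126, ROUND(AVG(age_days), 2)=25.2, COUNT(*)=5
  returned: ids {2, 3, 7, 14} → SUM(age_days)=189, ROUND(AVG(age_days), 2)=47.25, COUNT(*)=4

active | 180 | 36 | 5 ; pending | 126 | 25.2 | 5 ; returned | 189 | 47.25 | 4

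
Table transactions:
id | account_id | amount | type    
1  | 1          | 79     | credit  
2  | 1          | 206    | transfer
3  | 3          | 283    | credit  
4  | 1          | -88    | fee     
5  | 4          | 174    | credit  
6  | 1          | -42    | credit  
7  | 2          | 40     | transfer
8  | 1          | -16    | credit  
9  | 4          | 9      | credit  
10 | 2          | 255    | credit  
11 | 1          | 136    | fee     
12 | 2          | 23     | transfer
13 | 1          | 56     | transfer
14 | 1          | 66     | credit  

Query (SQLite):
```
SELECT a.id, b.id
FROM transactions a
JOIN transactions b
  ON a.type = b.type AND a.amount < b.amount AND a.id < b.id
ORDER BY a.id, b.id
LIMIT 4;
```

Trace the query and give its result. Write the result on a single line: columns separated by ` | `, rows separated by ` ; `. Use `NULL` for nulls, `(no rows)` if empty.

1 | 3 ; 1 | 5 ; 1 | 10 ; 4 | 11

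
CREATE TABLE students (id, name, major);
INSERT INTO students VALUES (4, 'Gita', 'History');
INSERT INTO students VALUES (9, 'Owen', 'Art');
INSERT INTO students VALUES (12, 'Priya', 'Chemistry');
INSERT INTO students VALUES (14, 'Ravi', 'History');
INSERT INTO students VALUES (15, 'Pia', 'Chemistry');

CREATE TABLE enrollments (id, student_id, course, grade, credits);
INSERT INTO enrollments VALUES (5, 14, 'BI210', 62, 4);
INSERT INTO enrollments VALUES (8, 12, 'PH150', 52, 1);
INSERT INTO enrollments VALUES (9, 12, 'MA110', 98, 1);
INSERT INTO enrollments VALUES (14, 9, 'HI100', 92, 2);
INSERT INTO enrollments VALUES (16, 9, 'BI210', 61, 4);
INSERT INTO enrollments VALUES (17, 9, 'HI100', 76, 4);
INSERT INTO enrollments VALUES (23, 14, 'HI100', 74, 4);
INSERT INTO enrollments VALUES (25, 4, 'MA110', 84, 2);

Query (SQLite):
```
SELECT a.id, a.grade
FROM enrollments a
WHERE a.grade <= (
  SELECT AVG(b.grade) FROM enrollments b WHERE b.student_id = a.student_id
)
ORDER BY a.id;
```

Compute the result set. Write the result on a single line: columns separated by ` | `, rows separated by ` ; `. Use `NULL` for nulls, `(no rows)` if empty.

5 | 62 ; 8 | 52 ; 16 | 61 ; 17 | 76 ; 25 | 84

For each enrollments row a, compute AVG(grade) over rows sharing a.student_id.
Keep row a if a.grade <= that per-group AVG.
  student_id=4: AVG(grade) = 84.0
  student_id=9: AVG(grade) = 76.333333
  student_id=12: AVG(grade) = 75.0
  student_id=14: AVG(grade) = 68.0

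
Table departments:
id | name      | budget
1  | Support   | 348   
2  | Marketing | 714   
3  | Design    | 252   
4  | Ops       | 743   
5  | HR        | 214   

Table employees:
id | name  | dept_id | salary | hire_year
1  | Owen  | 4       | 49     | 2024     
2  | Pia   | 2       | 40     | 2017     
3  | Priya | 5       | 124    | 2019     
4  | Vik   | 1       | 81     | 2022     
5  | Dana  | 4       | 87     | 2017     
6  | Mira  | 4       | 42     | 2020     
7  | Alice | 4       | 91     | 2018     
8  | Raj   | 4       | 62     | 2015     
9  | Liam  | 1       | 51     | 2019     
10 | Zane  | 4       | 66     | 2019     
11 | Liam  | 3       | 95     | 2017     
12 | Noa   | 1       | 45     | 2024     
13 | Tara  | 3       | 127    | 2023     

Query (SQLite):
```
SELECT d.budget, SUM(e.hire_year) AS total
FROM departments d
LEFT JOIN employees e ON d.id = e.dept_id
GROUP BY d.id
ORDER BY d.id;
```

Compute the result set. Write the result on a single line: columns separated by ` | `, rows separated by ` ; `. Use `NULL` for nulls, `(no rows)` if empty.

348 | 6065 ; 714 | 2017 ; 252 | 4040 ; 743 | 12113 ; 214 | 2019

LEFT JOIN keeps every departments row; unmatched ones get NULL for employees columns.
Group by departments.id and compute SUM(e.hire_year). SUM over an all-NULL group is NULL.
  1: ids {4, 9, 12} → SUM(e.hire_year)=6065
  2: ids {2} → SUM(e.hire_year)=2017
  3: ids {11, 13} → SUM(e.hire_year)=4040
  4: ids {1, 5, 6, 7, 8, 10} → SUM(e.hire_year)=12113
  5: ids {3} → SUM(e.hire_year)=2019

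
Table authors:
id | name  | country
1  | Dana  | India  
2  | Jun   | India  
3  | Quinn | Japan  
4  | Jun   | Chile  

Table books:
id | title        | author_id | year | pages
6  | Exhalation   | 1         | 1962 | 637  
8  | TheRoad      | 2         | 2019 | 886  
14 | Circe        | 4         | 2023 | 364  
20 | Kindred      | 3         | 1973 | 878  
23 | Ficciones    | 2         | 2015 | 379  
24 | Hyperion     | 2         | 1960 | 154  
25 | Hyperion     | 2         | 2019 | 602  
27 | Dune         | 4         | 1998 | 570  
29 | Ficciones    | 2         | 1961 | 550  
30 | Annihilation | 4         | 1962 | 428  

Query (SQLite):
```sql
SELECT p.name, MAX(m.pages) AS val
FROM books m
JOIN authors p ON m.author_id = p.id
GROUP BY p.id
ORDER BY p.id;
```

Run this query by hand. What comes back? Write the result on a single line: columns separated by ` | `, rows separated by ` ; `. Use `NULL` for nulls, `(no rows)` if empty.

Dana | 637 ; Jun | 886 ; Quinn | 878 ; Jun | 570

Join each books row to its authors via author_id.
Group joined rows by authors.id; compute MAX(m.pages) per group.
  1: ids {6} → MAX(m.pages)=637
  2: ids {8, 23, 24, 25, 29} → MAX(m.pages)=886
  3: ids {20} → MAX(m.pages)=878
  4: ids {14, 27, 30} → MAX(m.pages)=570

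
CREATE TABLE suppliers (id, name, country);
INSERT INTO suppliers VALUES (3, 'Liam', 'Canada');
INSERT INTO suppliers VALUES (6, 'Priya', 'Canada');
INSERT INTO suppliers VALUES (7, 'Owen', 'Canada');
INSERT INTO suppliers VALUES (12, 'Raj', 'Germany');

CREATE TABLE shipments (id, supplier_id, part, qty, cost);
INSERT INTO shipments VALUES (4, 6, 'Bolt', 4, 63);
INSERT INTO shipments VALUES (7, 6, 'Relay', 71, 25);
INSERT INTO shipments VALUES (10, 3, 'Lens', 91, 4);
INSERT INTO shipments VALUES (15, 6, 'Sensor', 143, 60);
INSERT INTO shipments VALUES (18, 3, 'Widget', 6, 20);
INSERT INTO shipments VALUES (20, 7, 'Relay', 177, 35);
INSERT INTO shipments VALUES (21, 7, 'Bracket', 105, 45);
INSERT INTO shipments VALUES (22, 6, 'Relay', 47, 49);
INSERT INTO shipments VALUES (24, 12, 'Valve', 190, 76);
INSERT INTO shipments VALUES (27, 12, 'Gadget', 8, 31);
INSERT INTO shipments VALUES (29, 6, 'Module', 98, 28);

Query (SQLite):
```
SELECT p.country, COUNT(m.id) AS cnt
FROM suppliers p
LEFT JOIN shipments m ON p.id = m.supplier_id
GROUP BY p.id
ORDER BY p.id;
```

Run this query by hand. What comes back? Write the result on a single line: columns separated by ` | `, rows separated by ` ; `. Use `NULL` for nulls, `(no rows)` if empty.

LEFT JOIN keeps every suppliers row; unmatched ones get NULL for shipments columns.
Group by suppliers.id and compute COUNT(m.id). COUNT(col) of an all-NULL group is 0.
  3: ids {10, 18} → COUNT(m.id)=2
  6: ids {4, 7, 15, 22, 29} → COUNT(m.id)=5
  7: ids {20, 21} → COUNT(m.id)=2
  12: ids {24, 27} → COUNT(m.id)=2

Canada | 2 ; Canada | 5 ; Canada | 2 ; Germany | 2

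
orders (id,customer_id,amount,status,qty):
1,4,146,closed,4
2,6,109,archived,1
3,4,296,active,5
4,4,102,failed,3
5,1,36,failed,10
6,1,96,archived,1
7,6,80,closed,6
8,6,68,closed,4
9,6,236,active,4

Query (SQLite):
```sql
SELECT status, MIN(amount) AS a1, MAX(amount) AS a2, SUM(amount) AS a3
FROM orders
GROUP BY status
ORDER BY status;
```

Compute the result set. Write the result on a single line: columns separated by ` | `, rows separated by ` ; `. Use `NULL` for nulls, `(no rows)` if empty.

active | 236 | 296 | 532 ; archived | 96 | 109 | 205 ; closed | 68 | 146 | 294 ; failed | 36 | 102 | 138

Group orders by status.
Per group compute: MIN(amount), MAX(amount), SUM(amount).
  active: ids {3, 9} → MIN(amount)=236, MAX(amount)=296, SUM(amount)=532
  archived: ids {2, 6} → MIN(amount)=96, MAX(amount)=109, SUM(amount)=205
  closed: ids {1, 7, 8} → MIN(amount)=68, MAX(amount)=146, SUM(amount)=294
  failed: ids {4, 5} → MIN(amount)=36, MAX(amount)=102, SUM(amount)=138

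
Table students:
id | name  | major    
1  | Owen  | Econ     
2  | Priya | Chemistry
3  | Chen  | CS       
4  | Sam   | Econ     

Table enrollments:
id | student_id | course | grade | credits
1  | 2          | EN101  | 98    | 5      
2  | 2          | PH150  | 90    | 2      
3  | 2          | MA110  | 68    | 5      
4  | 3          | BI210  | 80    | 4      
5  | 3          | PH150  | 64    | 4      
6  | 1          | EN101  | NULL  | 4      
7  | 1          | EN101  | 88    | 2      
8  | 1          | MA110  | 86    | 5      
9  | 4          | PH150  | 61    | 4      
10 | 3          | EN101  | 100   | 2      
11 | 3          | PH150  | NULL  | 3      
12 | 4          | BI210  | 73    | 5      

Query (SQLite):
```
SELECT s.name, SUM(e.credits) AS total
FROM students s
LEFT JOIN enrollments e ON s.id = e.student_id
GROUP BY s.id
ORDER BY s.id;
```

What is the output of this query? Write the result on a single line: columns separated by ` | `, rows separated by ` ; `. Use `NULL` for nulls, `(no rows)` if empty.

LEFT JOIN keeps every students row; unmatched ones get NULL for enrollments columns.
Group by students.id and compute SUM(e.credits). SUM over an all-NULL group is NULL.
  1: ids {6, 7, 8} → SUM(e.credits)=11
  2: ids {1, 2, 3} → SUM(e.credits)=12
  3: ids {4, 5, 10, 11} → SUM(e.credits)=13
  4: ids {9, 12} → SUM(e.credits)=9

Owen | 11 ; Priya | 12 ; Chen | 13 ; Sam | 9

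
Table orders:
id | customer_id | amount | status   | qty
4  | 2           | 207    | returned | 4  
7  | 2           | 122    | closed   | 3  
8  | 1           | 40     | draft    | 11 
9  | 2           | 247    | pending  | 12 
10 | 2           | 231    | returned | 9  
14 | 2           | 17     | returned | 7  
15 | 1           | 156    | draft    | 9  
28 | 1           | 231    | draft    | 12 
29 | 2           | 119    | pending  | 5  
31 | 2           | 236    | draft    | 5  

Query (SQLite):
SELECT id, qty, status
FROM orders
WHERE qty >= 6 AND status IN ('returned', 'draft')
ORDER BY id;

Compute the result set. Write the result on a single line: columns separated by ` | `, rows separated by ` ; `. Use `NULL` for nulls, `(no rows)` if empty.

qty >= 6: ids {8, 9, 10, 14, 15, 28}
status IN ('returned', 'draft'): ids {4, 8, 10, 14, 15, 28, 31}
Combine with AND.

8 | 11 | draft ; 10 | 9 | returned ; 14 | 7 | returned ; 15 | 9 | draft ; 28 | 12 | draft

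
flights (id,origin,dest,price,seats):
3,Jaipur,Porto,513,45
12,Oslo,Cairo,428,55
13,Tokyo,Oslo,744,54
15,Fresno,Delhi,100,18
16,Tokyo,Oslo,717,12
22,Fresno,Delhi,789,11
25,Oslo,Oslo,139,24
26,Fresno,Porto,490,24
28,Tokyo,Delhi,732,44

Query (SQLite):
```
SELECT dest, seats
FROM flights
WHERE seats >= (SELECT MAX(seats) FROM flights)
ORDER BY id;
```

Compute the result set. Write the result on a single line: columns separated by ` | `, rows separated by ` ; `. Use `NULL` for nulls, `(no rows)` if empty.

Scalar subquery: MAX(seats) over all flights rows = 55.
Keep rows where seats >= that value.

Cairo | 55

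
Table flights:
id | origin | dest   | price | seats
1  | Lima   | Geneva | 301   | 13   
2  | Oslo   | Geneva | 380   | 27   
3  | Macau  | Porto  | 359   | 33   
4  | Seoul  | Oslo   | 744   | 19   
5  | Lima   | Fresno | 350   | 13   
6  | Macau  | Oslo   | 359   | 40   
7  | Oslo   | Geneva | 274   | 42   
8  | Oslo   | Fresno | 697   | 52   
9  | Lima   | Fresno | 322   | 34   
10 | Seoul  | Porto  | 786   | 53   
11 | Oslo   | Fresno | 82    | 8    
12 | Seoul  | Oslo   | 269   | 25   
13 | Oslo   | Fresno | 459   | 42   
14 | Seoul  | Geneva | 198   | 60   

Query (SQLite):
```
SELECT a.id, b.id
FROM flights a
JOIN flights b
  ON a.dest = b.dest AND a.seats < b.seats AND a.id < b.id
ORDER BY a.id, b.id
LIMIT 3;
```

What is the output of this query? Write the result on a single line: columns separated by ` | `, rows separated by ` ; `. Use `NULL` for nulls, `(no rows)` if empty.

1 | 2 ; 1 | 7 ; 1 | 14

Pairs (a,b) with same dest, a.seats < b.seats, a.id < b.id.
dest groups: Fresno:{5,8,9,11,13} Geneva:{1,2,7,14} Oslo:{4,6,12} Porto:{3,10}
Ordered by (a.id, b.id); first 3.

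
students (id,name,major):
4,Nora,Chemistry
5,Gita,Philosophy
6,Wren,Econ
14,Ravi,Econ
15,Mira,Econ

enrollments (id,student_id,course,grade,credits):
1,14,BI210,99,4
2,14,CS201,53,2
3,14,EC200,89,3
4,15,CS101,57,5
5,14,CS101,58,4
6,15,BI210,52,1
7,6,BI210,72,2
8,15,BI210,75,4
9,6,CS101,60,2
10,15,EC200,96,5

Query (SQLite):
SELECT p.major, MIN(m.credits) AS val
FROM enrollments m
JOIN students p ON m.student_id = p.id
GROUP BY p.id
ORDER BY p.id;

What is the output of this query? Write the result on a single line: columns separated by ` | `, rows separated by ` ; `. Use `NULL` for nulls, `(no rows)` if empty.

Econ | 2 ; Econ | 2 ; Econ | 1

Join each enrollments row to its students via student_id.
Group joined rows by students.id; compute MIN(m.credits) per group.
  6: ids {7, 9} → MIN(m.credits)=2
  14: ids {1, 2, 3, 5} → MIN(m.credits)=2
  15: ids {4, 6, 8, 10} → MIN(m.credits)=1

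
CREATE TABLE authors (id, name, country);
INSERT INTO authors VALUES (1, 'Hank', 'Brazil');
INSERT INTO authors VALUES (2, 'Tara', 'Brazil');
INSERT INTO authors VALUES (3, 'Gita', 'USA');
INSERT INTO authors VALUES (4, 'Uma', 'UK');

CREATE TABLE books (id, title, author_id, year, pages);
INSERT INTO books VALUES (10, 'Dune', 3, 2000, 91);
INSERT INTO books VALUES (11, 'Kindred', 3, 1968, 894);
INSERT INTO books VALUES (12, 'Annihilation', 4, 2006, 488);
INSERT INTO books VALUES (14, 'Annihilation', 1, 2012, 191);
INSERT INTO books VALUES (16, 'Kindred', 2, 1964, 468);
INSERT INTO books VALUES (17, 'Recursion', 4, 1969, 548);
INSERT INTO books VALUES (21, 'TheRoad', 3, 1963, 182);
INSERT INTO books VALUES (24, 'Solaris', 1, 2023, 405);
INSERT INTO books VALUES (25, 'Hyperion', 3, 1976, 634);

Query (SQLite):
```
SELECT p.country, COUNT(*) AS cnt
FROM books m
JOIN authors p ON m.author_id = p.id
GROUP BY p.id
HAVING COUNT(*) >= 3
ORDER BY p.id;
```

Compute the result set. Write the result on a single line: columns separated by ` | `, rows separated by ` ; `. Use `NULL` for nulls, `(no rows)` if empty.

USA | 4

Join each books row to its authors via author_id.
Group joined rows by authors.id; compute COUNT(*) per group.
HAVING: keep groups with count ≥ 3.
  1: ids {14, 24} → COUNT(*)=2
  2: ids {16} → COUNT(*)=1
  3: ids {10, 11, 21, 25} → COUNT(*)=4
  4: ids {12, 17} → COUNT(*)=2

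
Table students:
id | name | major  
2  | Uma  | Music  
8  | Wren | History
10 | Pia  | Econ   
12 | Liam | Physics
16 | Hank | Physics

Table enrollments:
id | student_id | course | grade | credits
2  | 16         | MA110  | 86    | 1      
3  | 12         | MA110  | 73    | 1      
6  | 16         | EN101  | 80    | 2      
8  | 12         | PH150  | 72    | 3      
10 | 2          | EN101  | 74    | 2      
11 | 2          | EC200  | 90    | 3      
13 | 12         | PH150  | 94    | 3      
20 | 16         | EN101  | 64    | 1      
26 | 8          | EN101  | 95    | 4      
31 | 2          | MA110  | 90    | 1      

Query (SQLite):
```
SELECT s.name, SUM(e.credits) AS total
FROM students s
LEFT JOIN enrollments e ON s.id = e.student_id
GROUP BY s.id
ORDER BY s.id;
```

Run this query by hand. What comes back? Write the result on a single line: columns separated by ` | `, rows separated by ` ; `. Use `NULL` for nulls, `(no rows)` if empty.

LEFT JOIN keeps every students row; unmatched ones get NULL for enrollments columns.
Group by students.id and compute SUM(e.credits). SUM over an all-NULL group is NULL.
  2: ids {10, 11, 31} → SUM(e.credits)=6
  8: ids {26} → SUM(e.credits)=4
  10: ids {—} → SUM(e.credits)=NULL
  12: ids {3, 8, 13} → SUM(e.credits)=7
  16: ids {2, 6, 20} → SUM(e.credits)=4

Uma | 6 ; Wren | 4 ; Pia | NULL ; Liam | 7 ; Hank | 4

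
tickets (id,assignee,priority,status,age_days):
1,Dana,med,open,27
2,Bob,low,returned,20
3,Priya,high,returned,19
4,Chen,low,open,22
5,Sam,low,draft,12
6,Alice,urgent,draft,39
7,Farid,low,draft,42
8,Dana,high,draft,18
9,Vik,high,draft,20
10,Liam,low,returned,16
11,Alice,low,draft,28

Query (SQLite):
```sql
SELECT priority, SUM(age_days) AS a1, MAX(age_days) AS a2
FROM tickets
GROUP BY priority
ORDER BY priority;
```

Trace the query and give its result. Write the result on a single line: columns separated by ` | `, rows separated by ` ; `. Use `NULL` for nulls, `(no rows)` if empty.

Group tickets by priority.
Per group compute: SUM(age_days), MAX(age_days).
  high: ids {3, 8, 9} → SUM(age_days)=57, MAX(age_days)=20
  low: ids {2, 4, 5, 7, 10, 11} → SUM(age_days)=140, MAX(age_days)=42
  med: ids {1} → SUM(age_days)=27, MAX(age_days)=27
  urgent: ids {6} → SUM(age_days)=39, MAX(age_days)=39

high | 57 | 20 ; low | 140 | 42 ; med | 27 | 27 ; urgent | 39 | 39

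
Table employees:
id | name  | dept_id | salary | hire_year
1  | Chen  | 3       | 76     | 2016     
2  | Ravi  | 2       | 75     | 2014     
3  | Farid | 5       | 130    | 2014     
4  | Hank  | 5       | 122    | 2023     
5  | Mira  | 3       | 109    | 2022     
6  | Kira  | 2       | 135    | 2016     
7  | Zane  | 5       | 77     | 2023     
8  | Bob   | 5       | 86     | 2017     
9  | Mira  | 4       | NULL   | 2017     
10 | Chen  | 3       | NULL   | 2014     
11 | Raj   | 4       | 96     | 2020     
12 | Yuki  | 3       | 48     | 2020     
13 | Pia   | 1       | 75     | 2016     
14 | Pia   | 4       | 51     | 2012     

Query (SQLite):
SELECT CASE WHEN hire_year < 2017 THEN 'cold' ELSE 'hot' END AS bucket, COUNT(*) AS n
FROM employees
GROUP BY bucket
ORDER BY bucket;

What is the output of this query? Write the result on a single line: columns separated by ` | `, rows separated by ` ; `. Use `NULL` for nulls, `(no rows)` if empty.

Bucket rows by hire_year < 2017 → 'cold' else 'hot'; count each bucket.

cold | 7 ; hot | 7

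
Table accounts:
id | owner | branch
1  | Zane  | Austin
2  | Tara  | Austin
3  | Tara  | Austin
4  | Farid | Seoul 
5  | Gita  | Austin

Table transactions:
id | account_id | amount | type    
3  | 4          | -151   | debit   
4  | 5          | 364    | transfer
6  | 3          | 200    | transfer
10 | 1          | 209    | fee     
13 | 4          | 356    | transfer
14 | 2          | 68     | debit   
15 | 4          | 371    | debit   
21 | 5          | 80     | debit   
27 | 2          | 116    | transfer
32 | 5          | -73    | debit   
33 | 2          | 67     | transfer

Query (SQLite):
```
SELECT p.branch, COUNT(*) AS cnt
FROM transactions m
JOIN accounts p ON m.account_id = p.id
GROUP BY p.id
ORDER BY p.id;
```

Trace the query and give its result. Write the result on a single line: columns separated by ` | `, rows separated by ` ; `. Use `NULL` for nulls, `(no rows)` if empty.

Join each transactions row to its accounts via account_id.
Group joined rows by accounts.id; compute COUNT(*) per group.
  1: ids {10} → COUNT(*)=1
  2: ids {14, 27, 33} → COUNT(*)=3
  3: ids {6} → COUNT(*)=1
  4: ids {3, 13, 15} → COUNT(*)=3
  5: ids {4, 21, 32} → COUNT(*)=3

Austin | 1 ; Austin | 3 ; Austin | 1 ; Seoul | 3 ; Austin | 3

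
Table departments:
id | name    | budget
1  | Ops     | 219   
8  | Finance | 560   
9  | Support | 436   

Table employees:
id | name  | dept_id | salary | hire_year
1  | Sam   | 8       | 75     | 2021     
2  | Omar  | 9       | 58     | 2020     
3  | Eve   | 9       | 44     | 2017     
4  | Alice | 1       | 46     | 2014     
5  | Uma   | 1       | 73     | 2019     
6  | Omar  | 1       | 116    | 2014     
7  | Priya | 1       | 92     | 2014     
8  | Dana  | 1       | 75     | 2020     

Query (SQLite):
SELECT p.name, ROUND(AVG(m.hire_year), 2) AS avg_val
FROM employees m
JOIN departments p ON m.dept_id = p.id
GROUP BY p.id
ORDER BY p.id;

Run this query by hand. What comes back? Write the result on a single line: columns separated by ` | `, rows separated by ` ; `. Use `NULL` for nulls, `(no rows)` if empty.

Join each employees row to its departments via dept_id.
Group joined rows by departments.id; compute ROUND(AVG(m.hire_year), 2) per group.
  1: ids {4, 5, 6, 7, 8} → ROUND(AVG(m.hire_year), 2)=2016.2
  8: ids {1} → ROUND(AVG(m.hire_year), 2)=2021
  9: ids {2, 3} → ROUND(AVG(m.hire_year), 2)=2018.5

Ops | 2016.2 ; Finance | 2021 ; Support | 2018.5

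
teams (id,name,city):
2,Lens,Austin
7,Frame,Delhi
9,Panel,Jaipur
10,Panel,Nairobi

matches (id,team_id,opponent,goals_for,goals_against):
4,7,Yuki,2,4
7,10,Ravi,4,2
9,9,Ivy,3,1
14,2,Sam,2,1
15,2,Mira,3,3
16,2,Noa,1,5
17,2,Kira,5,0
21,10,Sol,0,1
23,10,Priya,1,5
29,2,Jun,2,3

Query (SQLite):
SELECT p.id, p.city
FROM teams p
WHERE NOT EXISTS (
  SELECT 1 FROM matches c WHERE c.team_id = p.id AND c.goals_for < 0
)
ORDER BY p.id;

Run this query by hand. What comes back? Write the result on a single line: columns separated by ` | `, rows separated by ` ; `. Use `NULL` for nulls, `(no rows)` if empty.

For each teams row, check whether any matches with matching team_id has goals_for < 0.
Keep rows where that is false.

2 | Austin ; 7 | Delhi ; 9 | Jaipur ; 10 | Nairobi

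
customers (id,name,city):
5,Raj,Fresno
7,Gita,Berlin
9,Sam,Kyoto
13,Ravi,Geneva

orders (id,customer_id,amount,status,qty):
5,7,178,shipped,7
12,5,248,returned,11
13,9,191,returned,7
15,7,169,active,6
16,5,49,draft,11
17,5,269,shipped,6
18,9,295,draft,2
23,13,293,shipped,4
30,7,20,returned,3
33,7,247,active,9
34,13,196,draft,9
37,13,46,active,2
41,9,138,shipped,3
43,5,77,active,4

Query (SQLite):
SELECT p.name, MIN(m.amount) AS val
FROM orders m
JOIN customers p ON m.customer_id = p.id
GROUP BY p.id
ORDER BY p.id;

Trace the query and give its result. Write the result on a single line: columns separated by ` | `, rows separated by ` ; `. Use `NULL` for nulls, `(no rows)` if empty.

Join each orders row to its customers via customer_id.
Group joined rows by customers.id; compute MIN(m.amount) per group.
  5: ids {12, 16, 17, 43} → MIN(m.amount)=49
  7: ids {5, 15, 30, 33} → MIN(m.amount)=20
  9: ids {13, 18, 41} → MIN(m.amount)=138
  13: ids {23, 34, 37} → MIN(m.amount)=46

Raj | 49 ; Gita | 20 ; Sam | 138 ; Ravi | 46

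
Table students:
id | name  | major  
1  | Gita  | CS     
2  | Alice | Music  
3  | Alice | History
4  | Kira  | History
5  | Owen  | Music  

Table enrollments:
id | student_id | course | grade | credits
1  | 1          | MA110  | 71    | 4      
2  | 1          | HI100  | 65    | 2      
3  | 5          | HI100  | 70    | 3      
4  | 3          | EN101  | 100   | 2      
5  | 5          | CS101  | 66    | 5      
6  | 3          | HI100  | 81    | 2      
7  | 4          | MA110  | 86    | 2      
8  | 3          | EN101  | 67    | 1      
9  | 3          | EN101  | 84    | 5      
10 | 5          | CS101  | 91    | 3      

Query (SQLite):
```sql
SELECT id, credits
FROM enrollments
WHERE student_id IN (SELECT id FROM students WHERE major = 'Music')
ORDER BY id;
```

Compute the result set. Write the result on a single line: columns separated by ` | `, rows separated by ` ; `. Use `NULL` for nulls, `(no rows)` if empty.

3 | 3 ; 5 | 5 ; 10 | 3

Inner query: students.id where major = 'Music'.
Outer: keep enrollments rows whose student_id is in that set.
Inner query → {2, 5}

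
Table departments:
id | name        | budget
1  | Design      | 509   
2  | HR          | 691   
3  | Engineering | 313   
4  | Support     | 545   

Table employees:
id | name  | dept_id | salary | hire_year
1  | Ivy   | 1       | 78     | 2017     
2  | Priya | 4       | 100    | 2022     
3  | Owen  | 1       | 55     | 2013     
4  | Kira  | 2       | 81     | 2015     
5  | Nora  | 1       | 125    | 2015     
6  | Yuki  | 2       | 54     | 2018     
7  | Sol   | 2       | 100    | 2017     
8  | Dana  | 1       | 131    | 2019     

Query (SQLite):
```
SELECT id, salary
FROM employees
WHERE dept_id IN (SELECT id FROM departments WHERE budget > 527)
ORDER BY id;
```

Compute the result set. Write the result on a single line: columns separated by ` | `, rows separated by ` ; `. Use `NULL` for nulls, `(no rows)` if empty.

2 | 100 ; 4 | 81 ; 6 | 54 ; 7 | 100

Inner query: departments.id where budget > 527.
Outer: keep employees rows whose dept_id is in that set.
Inner query → {2, 4}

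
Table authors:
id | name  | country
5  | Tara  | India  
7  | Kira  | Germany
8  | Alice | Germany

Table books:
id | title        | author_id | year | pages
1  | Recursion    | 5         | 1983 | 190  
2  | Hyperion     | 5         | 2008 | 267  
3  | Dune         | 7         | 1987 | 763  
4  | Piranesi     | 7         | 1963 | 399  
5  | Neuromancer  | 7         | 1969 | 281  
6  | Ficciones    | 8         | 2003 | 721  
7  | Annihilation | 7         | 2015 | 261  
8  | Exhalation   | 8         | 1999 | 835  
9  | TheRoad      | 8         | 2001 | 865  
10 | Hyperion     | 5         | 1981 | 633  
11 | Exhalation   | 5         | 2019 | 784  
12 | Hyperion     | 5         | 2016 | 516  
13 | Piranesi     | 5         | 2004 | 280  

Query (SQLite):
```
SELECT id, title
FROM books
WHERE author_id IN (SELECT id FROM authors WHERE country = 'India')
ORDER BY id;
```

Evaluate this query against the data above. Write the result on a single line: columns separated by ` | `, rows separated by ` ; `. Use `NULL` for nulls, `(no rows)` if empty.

1 | Recursion ; 2 | Hyperion ; 10 | Hyperion ; 11 | Exhalation ; 12 | Hyperion ; 13 | Piranesi

Inner query: authors.id where country = 'India'.
Outer: keep books rows whose author_id is in that set.
Inner query → {5}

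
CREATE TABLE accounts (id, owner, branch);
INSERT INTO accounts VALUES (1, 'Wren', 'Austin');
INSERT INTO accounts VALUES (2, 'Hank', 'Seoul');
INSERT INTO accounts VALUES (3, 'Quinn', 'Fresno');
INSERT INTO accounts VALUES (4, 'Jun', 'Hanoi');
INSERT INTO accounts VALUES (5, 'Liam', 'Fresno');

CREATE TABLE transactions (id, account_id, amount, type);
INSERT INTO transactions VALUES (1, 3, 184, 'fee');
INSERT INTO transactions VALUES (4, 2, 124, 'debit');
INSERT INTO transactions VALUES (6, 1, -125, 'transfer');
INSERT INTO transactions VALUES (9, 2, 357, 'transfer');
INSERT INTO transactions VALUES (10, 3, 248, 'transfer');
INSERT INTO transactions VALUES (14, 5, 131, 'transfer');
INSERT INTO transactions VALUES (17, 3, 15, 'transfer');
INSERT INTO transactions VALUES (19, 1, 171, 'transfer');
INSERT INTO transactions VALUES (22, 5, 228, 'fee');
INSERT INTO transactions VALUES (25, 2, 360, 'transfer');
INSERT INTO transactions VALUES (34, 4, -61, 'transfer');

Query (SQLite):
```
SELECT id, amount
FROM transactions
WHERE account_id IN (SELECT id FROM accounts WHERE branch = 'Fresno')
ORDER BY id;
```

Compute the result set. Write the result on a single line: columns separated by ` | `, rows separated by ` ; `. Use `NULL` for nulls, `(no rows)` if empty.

1 | 184 ; 10 | 248 ; 14 | 131 ; 17 | 15 ; 22 | 228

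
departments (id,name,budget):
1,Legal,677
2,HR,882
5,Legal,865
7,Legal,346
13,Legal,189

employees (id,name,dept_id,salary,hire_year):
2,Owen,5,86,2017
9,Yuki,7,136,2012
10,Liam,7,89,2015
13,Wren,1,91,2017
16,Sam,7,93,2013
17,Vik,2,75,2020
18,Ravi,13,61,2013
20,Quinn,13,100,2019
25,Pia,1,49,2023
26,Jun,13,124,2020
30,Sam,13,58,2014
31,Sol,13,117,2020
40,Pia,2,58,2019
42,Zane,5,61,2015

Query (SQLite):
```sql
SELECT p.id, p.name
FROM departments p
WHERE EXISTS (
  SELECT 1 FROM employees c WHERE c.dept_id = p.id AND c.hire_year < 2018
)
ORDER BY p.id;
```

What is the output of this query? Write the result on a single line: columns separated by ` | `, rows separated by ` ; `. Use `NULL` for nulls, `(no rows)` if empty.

1 | Legal ; 5 | Legal ; 7 | Legal ; 13 | Legal

For each departments row, check whether any employees with matching dept_id has hire_year < 2018.
Keep rows where that is true.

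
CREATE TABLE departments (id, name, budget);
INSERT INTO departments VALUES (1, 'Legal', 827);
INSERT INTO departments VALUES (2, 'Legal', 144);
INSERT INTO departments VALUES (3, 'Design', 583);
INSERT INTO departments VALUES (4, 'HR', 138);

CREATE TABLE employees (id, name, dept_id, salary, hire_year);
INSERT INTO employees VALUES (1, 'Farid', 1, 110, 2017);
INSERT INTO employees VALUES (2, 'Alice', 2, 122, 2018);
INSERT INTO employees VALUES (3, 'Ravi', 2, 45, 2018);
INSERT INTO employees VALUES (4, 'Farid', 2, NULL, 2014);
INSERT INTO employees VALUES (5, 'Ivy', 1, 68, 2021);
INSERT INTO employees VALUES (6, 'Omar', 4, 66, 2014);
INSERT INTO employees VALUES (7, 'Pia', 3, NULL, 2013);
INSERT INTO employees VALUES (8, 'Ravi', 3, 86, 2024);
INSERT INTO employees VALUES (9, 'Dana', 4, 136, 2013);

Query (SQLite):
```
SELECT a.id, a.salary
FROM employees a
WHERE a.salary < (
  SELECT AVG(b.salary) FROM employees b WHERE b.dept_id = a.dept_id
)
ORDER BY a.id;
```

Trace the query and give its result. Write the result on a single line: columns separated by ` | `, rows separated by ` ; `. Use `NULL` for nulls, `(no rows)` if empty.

3 | 45 ; 5 | 68 ; 6 | 66

For each employees row a, compute AVG(salary) over rows sharing a.dept_id.
Keep row a if a.salary < that per-group AVG.
  dept_id=1: AVG(salary) = 89.0
  dept_id=2: AVG(salary) = 83.5
  dept_id=3: AVG(salary) = 86.0
  dept_id=4: AVG(salary) = 101.0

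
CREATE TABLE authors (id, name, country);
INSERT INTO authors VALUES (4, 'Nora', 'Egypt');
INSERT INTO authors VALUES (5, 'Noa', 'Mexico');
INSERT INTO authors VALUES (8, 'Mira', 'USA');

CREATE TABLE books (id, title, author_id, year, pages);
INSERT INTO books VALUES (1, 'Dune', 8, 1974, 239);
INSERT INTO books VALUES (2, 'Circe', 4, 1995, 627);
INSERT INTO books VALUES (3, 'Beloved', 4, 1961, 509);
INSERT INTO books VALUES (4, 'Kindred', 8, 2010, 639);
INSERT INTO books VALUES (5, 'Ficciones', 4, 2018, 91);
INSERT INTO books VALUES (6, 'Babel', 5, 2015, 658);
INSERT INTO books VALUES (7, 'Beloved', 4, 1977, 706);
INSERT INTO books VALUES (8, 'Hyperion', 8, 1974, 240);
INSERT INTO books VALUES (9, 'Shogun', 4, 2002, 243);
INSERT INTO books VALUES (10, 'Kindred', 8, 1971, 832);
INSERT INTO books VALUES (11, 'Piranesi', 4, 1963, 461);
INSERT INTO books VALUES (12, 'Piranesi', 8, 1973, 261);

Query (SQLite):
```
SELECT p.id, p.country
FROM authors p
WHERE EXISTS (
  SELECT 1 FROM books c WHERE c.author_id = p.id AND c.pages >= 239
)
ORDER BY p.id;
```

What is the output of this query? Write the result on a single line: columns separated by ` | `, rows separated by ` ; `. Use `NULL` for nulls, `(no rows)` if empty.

4 | Egypt ; 5 | Mexico ; 8 | USA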